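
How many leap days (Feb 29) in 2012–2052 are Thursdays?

Leap years in 2012–2052: 11 of them.
Feb 29 weekday advances by 5 (mod 7) from one leap year to the next four years later (or differs when a century non-leap intervenes).
Leap-day weekdays: 2012:Wed 2016:Mon 2020:Sat 2024:Thu✓ 2028:Tue 2032:Sun 2036:Fri 2040:Wed 2044:Mon 2048:Sat 2052:Thu✓
Thursday: 2024, 2052 → 2.

2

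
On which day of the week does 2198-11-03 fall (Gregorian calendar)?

January 1, 2198 is a Monday.
November 3 is day 307 of the year, i.e. 306 days after Jan 1.
306 mod 7 = 5, so advance 5 weekdays from Monday: Saturday.

Saturday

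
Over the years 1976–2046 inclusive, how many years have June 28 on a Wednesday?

Track June 28's weekday year by year (advancing +1, or +2 across a Feb 29):
  1976: Mon  1977: Tue (+1)  1978: Wed (+1) ✓  1979: Thu (+1)  1980: Sat (+2)
  1981: Sun (+1)  1982: Mon (+1)  1983: Tue (+1)  1984: Thu (+2)  1985: Fri (+1)
  1986: Sat (+1)  1987: Sun (+1)  1988: Tue (+2)  1989: Wed (+1) ✓  … (43 more years) …
  2033: Tue (+1)  2034: Wed (+1) ✓  2035: Thu (+1)  2036: Sat (+2)  2037: Sun (+1)
  2038: Mon (+1)  2039: Tue (+1)  2040: Thu (+2)  2041: Fri (+1)  2042: Sat (+1)
  2043: Sun (+1)  2044: Tue (+2)  2045: Wed (+1) ✓  2046: Thu (+1)
Wednesday years: 1978, 1989, 1995, 2000, 2006, 2017, 2023, 2028, 2034, 2045 — 10 in total.

10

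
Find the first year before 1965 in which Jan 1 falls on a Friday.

Jan 1 advances by 2 weekdays after a leap year and by 1 after a common year.
1965: Jan 1 is Friday.
1964: Wednesday (leap)
1963: Tuesday
1962: Monday
1961: Sunday
1960: Friday (leap)
1960 begins on a Friday

1960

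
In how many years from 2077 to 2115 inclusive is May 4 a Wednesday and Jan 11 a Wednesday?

Check each year's weekday for May 4 and Jan 11:
  2077: Tue/Mon  2078: Wed/Tue  2079: Thu/Wed  2080: Sat/Thu  2081: Sun/Sat  2082: Mon/Sun  2083: Tue/Mon  2084: Thu/Tue  2085: Fri/Thu  2086: Sat/Fri  2087: Sun/Sat  2088: Tue/Sun  2089: Wed/Tue  2090: Thu/Wed  …(11 more)…  2102: Thu/Wed  2103: Fri/Thu  2104: Sun/Fri  2105: Mon/Sun  2106: Tue/Mon  2107: Wed/Tue  2108: Fri/Wed  2109: Sat/Fri  2110: Sun/Sat  2111: Mon/Sun  2112: Wed/Mon  2113: Thu/Wed  2114: Fri/Thu  2115: Sat/Fri
Both conditions hold in: no year — 0.

0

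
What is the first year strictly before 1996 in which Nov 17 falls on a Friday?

From one year to the next, a fixed date's weekday advances by 1, or by 2 when a Feb 29 lies between the two dates.
1996: November 17 is Sunday.
1995: Friday (−2)
Nov 17 falls on a Friday in 1995.

1995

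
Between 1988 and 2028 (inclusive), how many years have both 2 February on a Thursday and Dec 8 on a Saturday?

Check each year's weekday for 2 February and Dec 8:
  1988: Tue/Thu  1989: Thu/Fri  1990: Fri/Sat  1991: Sat/Sun  1992: Sun/Tue  1993: Tue/Wed  1994: Wed/Thu  1995: Thu/Fri  1996: Fri/Sun  1997: Sun/Mon  1998: Mon/Tue  1999: Tue/Wed  2000: Wed/Fri  2001: Fri/Sat  …(13 more)…  2015: Mon/Tue  2016: Tue/Thu  2017: Thu/Fri  2018: Fri/Sat  2019: Sat/Sun  2020: Sun/Tue  2021: Tue/Wed  2022: Wed/Thu  2023: Thu/Fri  2024: Fri/Sun  2025: Sun/Mon  2026: Mon/Tue  2027: Tue/Wed  2028: Wed/Fri
Both conditions hold in: 2012 — 1.

1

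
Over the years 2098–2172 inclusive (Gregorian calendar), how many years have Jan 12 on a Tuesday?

11

Track Jan 12's weekday year by year (advancing +1, or +2 across a Feb 29):
  2098: Sun  2099: Mon (+1)  2100: Tue (+1) ✓  2101: Wed (+1)  2102: Thu (+1)
  2103: Fri (+1)  2104: Sat (+1)  2105: Mon (+2)  2106: Tue (+1) ✓  2107: Wed (+1)
  2108: Thu (+1)  2109: Sat (+2)  2110: Sun (+1)  2111: Mon (+1)  … (47 more years) …
  2159: Fri (+1)  2160: Sat (+1)  2161: Mon (+2)  2162: Tue (+1) ✓  2163: Wed (+1)
  2164: Thu (+1)  2165: Sat (+2)  2166: Sun (+1)  2167: Mon (+1)  2168: Tue (+1) ✓
  2169: Thu (+2)  2170: Fri (+1)  2171: Sat (+1)  2172: Sun (+1)
Tuesday years: 2100, 2106, 2112, 2117, 2123, 2134, 2140, 2145, 2151, 2162, 2168 — 11 in total.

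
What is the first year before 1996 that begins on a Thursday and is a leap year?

1976

Jan 1 advances by 2 weekdays after a leap year and by 1 after a common year.
1996: Jan 1 is Monday (leap).
1995: Sunday
1994: Saturday
1993: Friday
1992: Wednesday (leap)
1991: Tuesday
1990: Monday
1989: Sunday
1988: Friday (leap)
1987: Thursday
1986: Wednesday
1985: Tuesday
1984: Sunday (leap)
1983: Saturday
1982: Friday
1981: Thursday
1980: Tuesday (leap)
1979: Monday
1978: Sunday
1977: Saturday
1976: Thursday (leap)
1976 begins on a Thursday and is a leap year.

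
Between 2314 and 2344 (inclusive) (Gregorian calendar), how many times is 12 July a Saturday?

4

Track 12 July's weekday year by year (advancing +1, or +2 across a Feb 29):
  2314: Sun  2315: Mon (+1)  2316: Wed (+2)  2317: Thu (+1)  2318: Fri (+1)
  2319: Sat (+1) ✓  2320: Mon (+2)  2321: Tue (+1)  2322: Wed (+1)  2323: Thu (+1)
  2324: Sat (+2) ✓  2325: Sun (+1)  2326: Mon (+1)  2327: Tue (+1)  … (3 more years) …
  2331: Sun (+1)  2332: Tue (+2)  2333: Wed (+1)  2334: Thu (+1)  2335: Fri (+1)
  2336: Sun (+2)  2337: Mon (+1)  2338: Tue (+1)  2339: Wed (+1)  2340: Fri (+2)
  2341: Sat (+1) ✓  2342: Sun (+1)  2343: Mon (+1)  2344: Wed (+2)
Saturday years: 2319, 2324, 2330, 2341 — 4 in total.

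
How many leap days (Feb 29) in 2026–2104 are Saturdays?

2

Leap years in 2026–2104: 19 of them.
Feb 29 weekday advances by 5 (mod 7) from one leap year to the next four years later (or differs when a century non-leap intervenes).
Leap-day weekdays: 2028:Tue 2032:Sun 2036:Fri 2040:Wed 2044:Mon 2048:Sat✓ 2052:Thu 2056:Tue 2060:Sun 2064:Fri 2068:Wed 2072:Mon 2076:Sat✓ 2080:Thu 2084:Tue 2088:Sun 2092:Fri 2096:Wed 2104:Fri
Saturday: 2048, 2076 → 2.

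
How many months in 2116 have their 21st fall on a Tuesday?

Check the 21st of each month of 2116: Jan 21: Tue, Feb 21: Fri, Mar 21: Sat, Apr 21: Tue, May 21: Thu, Jun 21: Sun, Jul 21: Tue, Aug 21: Fri, Sep 21: Mon, Oct 21: Wed, Nov 21: Sat, Dec 21: Mon.
Tuesday occurs in January, April, July — 3 months.

3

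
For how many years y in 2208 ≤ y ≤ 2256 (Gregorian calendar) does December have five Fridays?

December has 31 days; it has five Fridays when Friday falls among the first (month-length − 28) days — i.e. when December 1 is one of Friday/Thursday/Wednesday.
December 1 by year: 2208:Thu✓ 2209:Fri✓ 2210:Sat 2211:Sun 2212:Tue 2213:Wed✓ 2214:Thu✓ 2215:Fri✓ 2216:Sun 2217:Mon 2218:Tue 2219:Wed✓ 2220:Fri✓ 2221:Sat 2222:Sun …(19 more)… 2242:Thu✓ 2243:Fri✓ 2244:Sun 2245:Mon 2246:Tue 2247:Wed✓ 2248:Fri✓ 2249:Sat 2250:Sun 2251:Mon 2252:Wed✓ 2253:Thu✓ 2254:Fri✓ 2255:Sat 2256:Mon
Years with five Fridays: 2208, 2209, 2213, 2214, 2215, 2219, 2220, 2224, 2225, 2226, 2230, 2231, 2236, 2237, 2241, 2242, 2243, 2247, 2248, 2252, 2253, 2254 → 22.

22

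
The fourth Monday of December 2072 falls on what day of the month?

26

December 1, 2072 is a Thursday, so the first Monday is the 5th.
The fourth Monday is 5 + 21 = 26.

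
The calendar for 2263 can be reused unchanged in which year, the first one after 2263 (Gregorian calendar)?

Two years share a calendar iff Jan 1 falls on the same weekday and both are leap or both are common. 2263: Jan 1 is Thursday, common year.
2264: Jan 1 Friday, leap
2265: Jan 1 Sunday, common
2266: Jan 1 Monday, common
2267: Jan 1 Tuesday, common
2268: Jan 1 Wednesday, leap
2269: Jan 1 Friday, common
2270: Jan 1 Saturday, common
2271: Jan 1 Sunday, common
2272: Jan 1 Monday, leap
2273: Jan 1 Wednesday, common
2274: Jan 1 Thursday, common
2274 matches on both conditions.

2274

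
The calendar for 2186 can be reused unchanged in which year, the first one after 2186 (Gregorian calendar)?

2197

Two years share a calendar iff Jan 1 falls on the same weekday and both are leap or both are common. 2186: Jan 1 is Sunday, common year.
2187: Jan 1 Monday, common
2188: Jan 1 Tuesday, leap
2189: Jan 1 Thursday, common
2190: Jan 1 Friday, common
2191: Jan 1 Saturday, common
2192: Jan 1 Sunday, leap
2193: Jan 1 Tuesday, common
2194: Jan 1 Wednesday, common
2195: Jan 1 Thursday, common
2196: Jan 1 Friday, leap
2197: Jan 1 Sunday, common
2197 matches on both conditions.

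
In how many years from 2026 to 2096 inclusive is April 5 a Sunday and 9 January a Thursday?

2

Check each year's weekday for April 5 and 9 January:
  2026: Sun/Fri  2027: Mon/Sat  2028: Wed/Sun  2029: Thu/Tue  2030: Fri/Wed  2031: Sat/Thu  2032: Mon/Fri  2033: Tue/Sun  2034: Wed/Mon  2035: Thu/Tue  2036: Sat/Wed  2037: Sun/Fri  2038: Mon/Sat  2039: Tue/Sun  …(43 more)…  2083: Mon/Sat  2084: Wed/Sun  2085: Thu/Tue  2086: Fri/Wed  2087: Sat/Thu  2088: Mon/Fri  2089: Tue/Sun  2090: Wed/Mon  2091: Thu/Tue  2092: Sat/Wed  2093: Sun/Fri  2094: Mon/Sat  2095: Tue/Sun  2096: Thu/Mon
Both conditions hold in: 2048, 2076 — 2.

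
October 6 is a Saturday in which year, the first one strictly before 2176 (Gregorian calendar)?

From one year to the next, a fixed date's weekday advances by 1, or by 2 when a Feb 29 lies between the two dates.
2176: October 6 is Sunday.
2175: Friday (−2)
2174: Thursday (−1)
2173: Wednesday (−1)
2172: Tuesday (−1)
2171: Sunday (−2)
2170: Saturday (−1)
October 6 falls on a Saturday in 2170.

2170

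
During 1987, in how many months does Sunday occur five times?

A month of length L has five Sundays iff its first Sunday is on day ≤ L−28 (so day 1–3 in a 31-day month, 1–2 in a 30-day month, day 1 in a leap February).
Checking each month of 1987: Jan starts Thu (31d); Feb starts Sun (28d); Mar starts Sun (31d) ✓; Apr starts Wed (30d); May starts Fri (31d) ✓; Jun starts Mon (30d); Jul starts Wed (31d); Aug starts Sat (31d) ✓; Sep starts Tue (30d); Oct starts Thu (31d); Nov starts Sun (30d) ✓; Dec starts Tue (31d).
Five-Sunday months: March, May, August, November → 4.

4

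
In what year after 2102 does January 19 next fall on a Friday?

2103

From one year to the next, a fixed date's weekday advances by 1, or by 2 when a Feb 29 lies between the two dates.
2102: January 19 is Thursday.
2103: Friday (+1)
January 19 falls on a Friday in 2103.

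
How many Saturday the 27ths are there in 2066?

Check the 27th of each month of 2066: Jan 27: Wed, Feb 27: Sat, Mar 27: Sat, Apr 27: Tue, May 27: Thu, Jun 27: Sun, Jul 27: Tue, Aug 27: Fri, Sep 27: Mon, Oct 27: Wed, Nov 27: Sat, Dec 27: Mon.
Saturday occurs in February, March, November — 3 months.

3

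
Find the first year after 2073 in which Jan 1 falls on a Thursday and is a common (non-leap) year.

2082

Jan 1 advances by 2 weekdays after a leap year and by 1 after a common year.
2073: Jan 1 is Sunday.
2074: Monday
2075: Tuesday
2076: Wednesday (leap)
2077: Friday
2078: Saturday
2079: Sunday
2080: Monday (leap)
2081: Wednesday
2082: Thursday
2082 begins on a Thursday and is a common year.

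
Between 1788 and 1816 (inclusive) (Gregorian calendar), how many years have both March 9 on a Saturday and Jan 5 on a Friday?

1

Check each year's weekday for March 9 and Jan 5:
  1788: Sun/Sat  1789: Mon/Mon  1790: Tue/Tue  1791: Wed/Wed  1792: Fri/Thu  1793: Sat/Sat  1794: Sun/Sun  1795: Mon/Mon  1796: Wed/Tue  1797: Thu/Thu  1798: Fri/Fri  1799: Sat/Sat  1800: Sun/Sun  1801: Mon/Mon  1802: Tue/Tue  1803: Wed/Wed  1804: Fri/Thu  1805: Sat/Sat  1806: Sun/Sun  1807: Mon/Mon  1808: Wed/Tue  1809: Thu/Thu  1810: Fri/Fri  1811: Sat/Sat  1812: Mon/Sun  1813: Tue/Tue  1814: Wed/Wed  1815: Thu/Thu  1816: Sat/Fri ✓
Both conditions hold in: 1816 — 1.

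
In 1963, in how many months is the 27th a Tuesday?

1

Check the 27th of each month of 1963: Jan 27: Sun, Feb 27: Wed, Mar 27: Wed, Apr 27: Sat, May 27: Mon, Jun 27: Thu, Jul 27: Sat, Aug 27: Tue, Sep 27: Fri, Oct 27: Sun, Nov 27: Wed, Dec 27: Fri.
Tuesday occurs in August — 1 month.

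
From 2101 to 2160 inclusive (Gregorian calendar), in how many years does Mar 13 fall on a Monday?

9

Track Mar 13's weekday year by year (advancing +1, or +2 across a Feb 29):
  2101: Sun  2102: Mon (+1) ✓  2103: Tue (+1)  2104: Thu (+2)  2105: Fri (+1)
  2106: Sat (+1)  2107: Sun (+1)  2108: Tue (+2)  2109: Wed (+1)  2110: Thu (+1)
  2111: Fri (+1)  2112: Sun (+2)  2113: Mon (+1) ✓  2114: Tue (+1)  … (32 more years) …
  2147: Mon (+1) ✓  2148: Wed (+2)  2149: Thu (+1)  2150: Fri (+1)  2151: Sat (+1)
  2152: Mon (+2) ✓  2153: Tue (+1)  2154: Wed (+1)  2155: Thu (+1)  2156: Sat (+2)
  2157: Sun (+1)  2158: Mon (+1) ✓  2159: Tue (+1)  2160: Thu (+2)
Monday years: 2102, 2113, 2119, 2124, 2130, 2141, 2147, 2152, 2158 — 9 in total.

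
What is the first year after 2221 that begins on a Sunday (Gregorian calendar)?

2226

Jan 1 advances by 2 weekdays after a leap year and by 1 after a common year.
2221: Jan 1 is Monday.
2222: Tuesday
2223: Wednesday
2224: Thursday (leap)
2225: Saturday
2226: Sunday
2226 begins on a Sunday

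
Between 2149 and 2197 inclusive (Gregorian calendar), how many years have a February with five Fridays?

2

February has 28 days (29 in leap years); it has five Fridays when Friday falls among the first (month-length − 28) days — i.e. when February 1 is Friday in a leap year (never in a common year).
February 1 by year: 2149:Sat 2150:Sun 2151:Mon 2152:Tue 2153:Thu 2154:Fri 2155:Sat 2156:Sun 2157:Tue 2158:Wed 2159:Thu 2160:Fri✓ 2161:Sun 2162:Mon 2163:Tue …(19 more)… 2183:Sat 2184:Sun 2185:Tue 2186:Wed 2187:Thu 2188:Fri✓ 2189:Sun 2190:Mon 2191:Tue 2192:Wed 2193:Fri 2194:Sat 2195:Sun 2196:Mon 2197:Wed
Years with five Fridays: 2160, 2188 → 2.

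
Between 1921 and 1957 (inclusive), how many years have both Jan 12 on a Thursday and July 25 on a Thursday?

0

Check each year's weekday for Jan 12 and July 25:
  1921: Wed/Mon  1922: Thu/Tue  1923: Fri/Wed  1924: Sat/Fri  1925: Mon/Sat  1926: Tue/Sun  1927: Wed/Mon  1928: Thu/Wed  1929: Sat/Thu  1930: Sun/Fri  1931: Mon/Sat  1932: Tue/Mon  1933: Thu/Tue  1934: Fri/Wed  …(9 more)…  1944: Wed/Tue  1945: Fri/Wed  1946: Sat/Thu  1947: Sun/Fri  1948: Mon/Sun  1949: Wed/Mon  1950: Thu/Tue  1951: Fri/Wed  1952: Sat/Fri  1953: Mon/Sat  1954: Tue/Sun  1955: Wed/Mon  1956: Thu/Wed  1957: Sat/Thu
Both conditions hold in: no year — 0.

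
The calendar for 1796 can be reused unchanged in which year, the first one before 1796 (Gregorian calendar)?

Two years share a calendar iff Jan 1 falls on the same weekday and both are leap or both are common. 1796: Jan 1 is Friday, leap year.
1795: Jan 1 Thursday, common
1794: Jan 1 Wednesday, common
1793: Jan 1 Tuesday, common
1792: Jan 1 Sunday, leap
1791: Jan 1 Saturday, common
1790: Jan 1 Friday, common
1789: Jan 1 Thursday, common
1788: Jan 1 Tuesday, leap
1787: Jan 1 Monday, common
1786: Jan 1 Sunday, common
1785: Jan 1 Saturday, common
1784: Jan 1 Thursday, leap
1783: Jan 1 Wednesday, common
1782: Jan 1 Tuesday, common
1781: Jan 1 Monday, common
1780: Jan 1 Saturday, leap
1779: Jan 1 Friday, common
1778: Jan 1 Thursday, common
1777: Jan 1 Wednesday, common
1776: Jan 1 Monday, leap
1775: Jan 1 Sunday, common
1774: Jan 1 Saturday, common
1773: Jan 1 Friday, common
1772: Jan 1 Wednesday, leap
1771: Jan 1 Tuesday, common
1770: Jan 1 Monday, common
1769: Jan 1 Sunday, common
1768: Jan 1 Friday, leap
1768 matches on both conditions.

1768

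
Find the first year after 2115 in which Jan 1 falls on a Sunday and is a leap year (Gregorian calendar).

2136

Jan 1 advances by 2 weekdays after a leap year and by 1 after a common year.
2115: Jan 1 is Tuesday.
2116: Wednesday (leap)
2117: Friday
2118: Saturday
2119: Sunday
2120: Monday (leap)
2121: Wednesday
2122: Thursday
2123: Friday
2124: Saturday (leap)
2125: Monday
2126: Tuesday
2127: Wednesday
2128: Thursday (leap)
2129: Saturday
2130: Sunday
2131: Monday
2132: Tuesday (leap)
2133: Thursday
2134: Friday
2135: Saturday
2136: Sunday (leap)
2136 begins on a Sunday and is a leap year.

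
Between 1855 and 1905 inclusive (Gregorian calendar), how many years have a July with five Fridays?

July has 31 days; it has five Fridays when Friday falls among the first (month-length − 28) days — i.e. when July 1 is one of Friday/Thursday/Wednesday.
July 1 by year: 1855:Sun 1856:Tue 1857:Wed✓ 1858:Thu✓ 1859:Fri✓ 1860:Sun 1861:Mon 1862:Tue 1863:Wed✓ 1864:Fri✓ 1865:Sat 1866:Sun 1867:Mon 1868:Wed✓ 1869:Thu✓ …(21 more)… 1891:Wed✓ 1892:Fri✓ 1893:Sat 1894:Sun 1895:Mon 1896:Wed✓ 1897:Thu✓ 1898:Fri✓ 1899:Sat 1900:Sun 1901:Mon 1902:Tue 1903:Wed✓ 1904:Fri✓ 1905:Sat
Years with five Fridays: 1857, 1858, 1859, 1863, 1864, 1868, 1869, 1870, 1874, 1875, 1880, 1881, 1885, 1886, 1887, 1891, 1892, 1896, 1897, 1898, 1903, 1904 → 22.

22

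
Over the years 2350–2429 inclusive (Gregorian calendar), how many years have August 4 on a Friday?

12

Track August 4's weekday year by year (advancing +1, or +2 across a Feb 29):
  2350: Fri ✓  2351: Sat (+1)  2352: Mon (+2)  2353: Tue (+1)  2354: Wed (+1)
  2355: Thu (+1)  2356: Sat (+2)  2357: Sun (+1)  2358: Mon (+1)  2359: Tue (+1)
  2360: Thu (+2)  2361: Fri (+1) ✓  2362: Sat (+1)  2363: Sun (+1)  … (52 more years) …
  2416: Thu (+2)  2417: Fri (+1) ✓  2418: Sat (+1)  2419: Sun (+1)  2420: Tue (+2)
  2421: Wed (+1)  2422: Thu (+1)  2423: Fri (+1) ✓  2424: Sun (+2)  2425: Mon (+1)
  2426: Tue (+1)  2427: Wed (+1)  2428: Fri (+2) ✓  2429: Sat (+1)
Friday years: 2350, 2361, 2367, 2372, 2378, 2389, 2395, 2400, 2406, 2417, 2423, 2428 — 12 in total.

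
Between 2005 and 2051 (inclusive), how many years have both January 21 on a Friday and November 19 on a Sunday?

Check each year's weekday for January 21 and November 19:
  2005: Fri/Sat  2006: Sat/Sun  2007: Sun/Mon  2008: Mon/Wed  2009: Wed/Thu  2010: Thu/Fri  2011: Fri/Sat  2012: Sat/Mon  2013: Mon/Tue  2014: Tue/Wed  2015: Wed/Thu  2016: Thu/Sat  2017: Sat/Sun  2018: Sun/Mon  …(19 more)…  2038: Thu/Fri  2039: Fri/Sat  2040: Sat/Mon  2041: Mon/Tue  2042: Tue/Wed  2043: Wed/Thu  2044: Thu/Sat  2045: Sat/Sun  2046: Sun/Mon  2047: Mon/Tue  2048: Tue/Thu  2049: Thu/Fri  2050: Fri/Sat  2051: Sat/Sun
Both conditions hold in: 2028 — 1.

1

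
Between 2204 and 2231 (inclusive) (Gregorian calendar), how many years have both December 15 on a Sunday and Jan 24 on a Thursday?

Check each year's weekday for December 15 and Jan 24:
  2204: Sat/Tue  2205: Sun/Thu ✓  2206: Mon/Fri  2207: Tue/Sat  2208: Thu/Sun  2209: Fri/Tue  2210: Sat/Wed  2211: Sun/Thu ✓  2212: Tue/Fri  2213: Wed/Sun  2214: Thu/Mon  2215: Fri/Tue  2216: Sun/Wed  2217: Mon/Fri  2218: Tue/Sat  2219: Wed/Sun  2220: Fri/Mon  2221: Sat/Wed  2222: Sun/Thu ✓  2223: Mon/Fri  2224: Wed/Sat  2225: Thu/Mon  2226: Fri/Tue  2227: Sat/Wed  2228: Mon/Thu  2229: Tue/Sat  2230: Wed/Sun  2231: Thu/Mon
Both conditions hold in: 2205, 2211, 2222 — 3.

3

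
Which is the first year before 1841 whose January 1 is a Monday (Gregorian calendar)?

1838

Jan 1 advances by 2 weekdays after a leap year and by 1 after a common year.
1841: Jan 1 is Friday.
1840: Wednesday (leap)
1839: Tuesday
1838: Monday
1838 begins on a Monday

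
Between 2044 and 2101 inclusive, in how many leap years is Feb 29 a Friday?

2

Leap years in 2044–2101: 14 of them.
Feb 29 weekday advances by 5 (mod 7) from one leap year to the next four years later (or differs when a century non-leap intervenes).
Leap-day weekdays: 2044:Mon 2048:Sat 2052:Thu 2056:Tue 2060:Sun 2064:Fri✓ 2068:Wed 2072:Mon 2076:Sat 2080:Thu 2084:Tue 2088:Sun 2092:Fri✓ 2096:Wed
Friday: 2064, 2092 → 2.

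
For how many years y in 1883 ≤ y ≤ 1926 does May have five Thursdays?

May has 31 days; it has five Thursdays when Thursday falls among the first (month-length − 28) days — i.e. when May 1 is one of Thursday/Wednesday/Tuesday.
May 1 by year: 1883:Tue✓ 1884:Thu✓ 1885:Fri 1886:Sat 1887:Sun 1888:Tue✓ 1889:Wed✓ 1890:Thu✓ 1891:Fri 1892:Sun 1893:Mon 1894:Tue✓ 1895:Wed✓ 1896:Fri 1897:Sat …(14 more)… 1912:Wed✓ 1913:Thu✓ 1914:Fri 1915:Sat 1916:Mon 1917:Tue✓ 1918:Wed✓ 1919:Thu✓ 1920:Sat 1921:Sun 1922:Mon 1923:Tue✓ 1924:Thu✓ 1925:Fri 1926:Sat
Years with five Thursdays: 1883, 1884, 1888, 1889, 1890, 1894, 1895, 1900, 1901, 1902, 1906, 1907, 1912, 1913, 1917, 1918, 1919, 1923, 1924 → 19.

19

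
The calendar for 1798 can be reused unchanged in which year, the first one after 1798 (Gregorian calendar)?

1810

Two years share a calendar iff Jan 1 falls on the same weekday and both are leap or both are common. 1798: Jan 1 is Monday, common year.
1799: Jan 1 Tuesday, common
1800: Jan 1 Wednesday, common
1801: Jan 1 Thursday, common
1802: Jan 1 Friday, common
1803: Jan 1 Saturday, common
1804: Jan 1 Sunday, leap
1805: Jan 1 Tuesday, common
1806: Jan 1 Wednesday, common
1807: Jan 1 Thursday, common
1808: Jan 1 Friday, leap
1809: Jan 1 Sunday, common
1810: Jan 1 Monday, common
1810 matches on both conditions.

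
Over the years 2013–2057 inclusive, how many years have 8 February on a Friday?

Track 8 February's weekday year by year (advancing +1, or +2 across a Feb 29):
  2013: Fri ✓  2014: Sat (+1)  2015: Sun (+1)  2016: Mon (+1)  2017: Wed (+2)
  2018: Thu (+1)  2019: Fri (+1) ✓  2020: Sat (+1)  2021: Mon (+2)  2022: Tue (+1)
  2023: Wed (+1)  2024: Thu (+1)  2025: Sat (+2)  2026: Sun (+1)  … (17 more years) …
  2044: Mon (+1)  2045: Wed (+2)  2046: Thu (+1)  2047: Fri (+1) ✓  2048: Sat (+1)
  2049: Mon (+2)  2050: Tue (+1)  2051: Wed (+1)  2052: Thu (+1)  2053: Sat (+2)
  2054: Sun (+1)  2055: Mon (+1)  2056: Tue (+1)  2057: Thu (+2)
Friday years: 2013, 2019, 2030, 2036, 2041, 2047 — 6 in total.

6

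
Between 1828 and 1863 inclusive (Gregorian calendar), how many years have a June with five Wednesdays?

10

June has 30 days; it has five Wednesdays when Wednesday falls among the first (month-length − 28) days — i.e. when June 1 is one of Wednesday/Tuesday.
June 1 by year: 1828:Sun 1829:Mon 1830:Tue✓ 1831:Wed✓ 1832:Fri 1833:Sat 1834:Sun 1835:Mon 1836:Wed✓ 1837:Thu 1838:Fri 1839:Sat 1840:Mon 1841:Tue✓ 1842:Wed✓ …(6 more)… 1849:Fri 1850:Sat 1851:Sun 1852:Tue✓ 1853:Wed✓ 1854:Thu 1855:Fri 1856:Sun 1857:Mon 1858:Tue✓ 1859:Wed✓ 1860:Fri 1861:Sat 1862:Sun 1863:Mon
Years with five Wednesdays: 1830, 1831, 1836, 1841, 1842, 1847, 1852, 1853, 1858, 1859 → 10.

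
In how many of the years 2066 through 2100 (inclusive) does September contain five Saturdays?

9

September has 30 days; it has five Saturdays when Saturday falls among the first (month-length − 28) days — i.e. when September 1 is one of Saturday/Friday.
September 1 by year: 2066:Wed 2067:Thu 2068:Sat✓ 2069:Sun 2070:Mon 2071:Tue 2072:Thu 2073:Fri✓ 2074:Sat✓ 2075:Sun 2076:Tue 2077:Wed 2078:Thu 2079:Fri✓ 2080:Sun …(5 more)… 2086:Sun 2087:Mon 2088:Wed 2089:Thu 2090:Fri✓ 2091:Sat✓ 2092:Mon 2093:Tue 2094:Wed 2095:Thu 2096:Sat✓ 2097:Sun 2098:Mon 2099:Tue 2100:Wed
Years with five Saturdays: 2068, 2073, 2074, 2079, 2084, 2085, 2090, 2091, 2096 → 9.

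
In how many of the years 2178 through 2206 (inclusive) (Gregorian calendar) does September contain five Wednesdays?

September has 30 days; it has five Wednesdays when Wednesday falls among the first (month-length − 28) days — i.e. when September 1 is one of Wednesday/Tuesday.
September 1 by year: 2178:Tue✓ 2179:Wed✓ 2180:Fri 2181:Sat 2182:Sun 2183:Mon 2184:Wed✓ 2185:Thu 2186:Fri 2187:Sat 2188:Mon 2189:Tue✓ 2190:Wed✓ 2191:Thu 2192:Sat 2193:Sun 2194:Mon 2195:Tue✓ 2196:Thu 2197:Fri 2198:Sat 2199:Sun 2200:Mon 2201:Tue✓ 2202:Wed✓ 2203:Thu 2204:Sat 2205:Sun 2206:Mon
Years with five Wednesdays: 2178, 2179, 2184, 2189, 2190, 2195, 2201, 2202 → 8.

8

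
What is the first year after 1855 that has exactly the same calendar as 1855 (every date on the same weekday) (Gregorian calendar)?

1866

Two years share a calendar iff Jan 1 falls on the same weekday and both are leap or both are common. 1855: Jan 1 is Monday, common year.
1856: Jan 1 Tuesday, leap
1857: Jan 1 Thursday, common
1858: Jan 1 Friday, common
1859: Jan 1 Saturday, common
1860: Jan 1 Sunday, leap
1861: Jan 1 Tuesday, common
1862: Jan 1 Wednesday, common
1863: Jan 1 Thursday, common
1864: Jan 1 Friday, leap
1865: Jan 1 Sunday, common
1866: Jan 1 Monday, common
1866 matches on both conditions.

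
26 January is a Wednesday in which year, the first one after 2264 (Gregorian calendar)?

2270

From one year to the next, a fixed date's weekday advances by 1, or by 2 when a Feb 29 lies between the two dates.
2264: January 26 is Tuesday.
2265: Thursday (+2)
2266: Friday (+1)
2267: Saturday (+1)
2268: Sunday (+1)
2269: Tuesday (+2)
2270: Wednesday (+1)
26 January falls on a Wednesday in 2270.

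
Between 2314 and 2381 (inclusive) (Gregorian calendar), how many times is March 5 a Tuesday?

9

Track March 5's weekday year by year (advancing +1, or +2 across a Feb 29):
  2314: Thu  2315: Fri (+1)  2316: Sun (+2)  2317: Mon (+1)  2318: Tue (+1) ✓
  2319: Wed (+1)  2320: Fri (+2)  2321: Sat (+1)  2322: Sun (+1)  2323: Mon (+1)
  2324: Wed (+2)  2325: Thu (+1)  2326: Fri (+1)  2327: Sat (+1)  … (40 more years) …
  2368: Tue (+2) ✓  2369: Wed (+1)  2370: Thu (+1)  2371: Fri (+1)  2372: Sun (+2)
  2373: Mon (+1)  2374: Tue (+1) ✓  2375: Wed (+1)  2376: Fri (+2)  2377: Sat (+1)
  2378: Sun (+1)  2379: Mon (+1)  2380: Wed (+2)  2381: Thu (+1)
Tuesday years: 2318, 2329, 2335, 2340, 2346, 2357, 2363, 2368, 2374 — 9 in total.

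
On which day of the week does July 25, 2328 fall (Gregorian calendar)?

January 1, 2328 is a Sunday.
July 25 is day 207 of the year, i.e. 206 days after Jan 1.
206 mod 7 = 3, so advance 3 weekdays from Sunday: Wednesday.

Wednesday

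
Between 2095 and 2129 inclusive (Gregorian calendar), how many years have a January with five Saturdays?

16

January has 31 days; it has five Saturdays when Saturday falls among the first (month-length − 28) days — i.e. when January 1 is one of Saturday/Friday/Thursday.
January 1 by year: 2095:Sat✓ 2096:Sun 2097:Tue 2098:Wed 2099:Thu✓ 2100:Fri✓ 2101:Sat✓ 2102:Sun 2103:Mon 2104:Tue 2105:Thu✓ 2106:Fri✓ 2107:Sat✓ 2108:Sun 2109:Tue …(5 more)… 2115:Tue 2116:Wed 2117:Fri✓ 2118:Sat✓ 2119:Sun 2120:Mon 2121:Wed 2122:Thu✓ 2123:Fri✓ 2124:Sat✓ 2125:Mon 2126:Tue 2127:Wed 2128:Thu✓ 2129:Sat✓
Years with five Saturdays: 2095, 2099, 2100, 2101, 2105, 2106, 2107, 2111, 2112, 2117, 2118, 2122, 2123, 2124, 2128, 2129 → 16.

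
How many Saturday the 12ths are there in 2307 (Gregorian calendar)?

2

Check the 12th of each month of 2307: Jan 12: Sat, Feb 12: Tue, Mar 12: Tue, Apr 12: Fri, May 12: Sun, Jun 12: Wed, Jul 12: Fri, Aug 12: Mon, Sep 12: Thu, Oct 12: Sat, Nov 12: Tue, Dec 12: Thu.
Saturday occurs in January, October — 2 months.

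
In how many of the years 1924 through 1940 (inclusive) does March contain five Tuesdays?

8

March has 31 days; it has five Tuesdays when Tuesday falls among the first (month-length − 28) days — i.e. when March 1 is one of Tuesday/Monday/Sunday.
March 1 by year: 1924:Sat 1925:Sun✓ 1926:Mon✓ 1927:Tue✓ 1928:Thu 1929:Fri 1930:Sat 1931:Sun✓ 1932:Tue✓ 1933:Wed 1934:Thu 1935:Fri 1936:Sun✓ 1937:Mon✓ 1938:Tue✓ 1939:Wed 1940:Fri
Years with five Tuesdays: 1925, 1926, 1927, 1931, 1932, 1936, 1937, 1938 → 8.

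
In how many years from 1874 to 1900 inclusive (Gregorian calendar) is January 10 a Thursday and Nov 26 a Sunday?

Check each year's weekday for January 10 and Nov 26:
  1874: Sat/Thu  1875: Sun/Fri  1876: Mon/Sun  1877: Wed/Mon  1878: Thu/Tue  1879: Fri/Wed  1880: Sat/Fri  1881: Mon/Sat  1882: Tue/Sun  1883: Wed/Mon  1884: Thu/Wed  1885: Sat/Thu  1886: Sun/Fri  1887: Mon/Sat  1888: Tue/Mon  1889: Thu/Tue  1890: Fri/Wed  1891: Sat/Thu  1892: Sun/Sat  1893: Tue/Sun  1894: Wed/Mon  1895: Thu/Tue  1896: Fri/Thu  1897: Sun/Fri  1898: Mon/Sat  1899: Tue/Sun  1900: Wed/Mon
Both conditions hold in: no year — 0.

0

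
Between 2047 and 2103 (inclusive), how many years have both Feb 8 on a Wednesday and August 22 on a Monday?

0

Check each year's weekday for Feb 8 and August 22:
  2047: Fri/Thu  2048: Sat/Sat  2049: Mon/Sun  2050: Tue/Mon  2051: Wed/Tue  2052: Thu/Thu  2053: Sat/Fri  2054: Sun/Sat  2055: Mon/Sun  2056: Tue/Tue  2057: Thu/Wed  2058: Fri/Thu  2059: Sat/Fri  2060: Sun/Sun  …(29 more)…  2090: Wed/Tue  2091: Thu/Wed  2092: Fri/Fri  2093: Sun/Sat  2094: Mon/Sun  2095: Tue/Mon  2096: Wed/Wed  2097: Fri/Thu  2098: Sat/Fri  2099: Sun/Sat  2100: Mon/Sun  2101: Tue/Mon  2102: Wed/Tue  2103: Thu/Wed
Both conditions hold in: no year — 0.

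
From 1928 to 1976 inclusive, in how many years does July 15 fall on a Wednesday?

7

Track July 15's weekday year by year (advancing +1, or +2 across a Feb 29):
  1928: Sun  1929: Mon (+1)  1930: Tue (+1)  1931: Wed (+1) ✓  1932: Fri (+2)
  1933: Sat (+1)  1934: Sun (+1)  1935: Mon (+1)  1936: Wed (+2) ✓  1937: Thu (+1)
  1938: Fri (+1)  1939: Sat (+1)  1940: Mon (+2)  1941: Tue (+1)  … (21 more years) …
  1963: Mon (+1)  1964: Wed (+2) ✓  1965: Thu (+1)  1966: Fri (+1)  1967: Sat (+1)
  1968: Mon (+2)  1969: Tue (+1)  1970: Wed (+1) ✓  1971: Thu (+1)  1972: Sat (+2)
  1973: Sun (+1)  1974: Mon (+1)  1975: Tue (+1)  1976: Thu (+2)
Wednesday years: 1931, 1936, 1942, 1953, 1959, 1964, 1970 — 7 in total.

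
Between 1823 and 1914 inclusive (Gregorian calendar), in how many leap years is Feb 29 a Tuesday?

2

Leap years in 1823–1914: 22 of them.
Feb 29 weekday advances by 5 (mod 7) from one leap year to the next four years later (or differs when a century non-leap intervenes).
Leap-day weekdays: 1824:Sun 1828:Fri 1832:Wed 1836:Mon 1840:Sat 1844:Thu 1848:Tue✓ 1852:Sun 1856:Fri 1860:Wed 1864:Mon 1868:Sat 1872:Thu 1876:Tue✓ 1880:Sun 1884:Fri 1888:Wed 1892:Mon 1896:Sat 1904:Mon 1908:Sat 1912:Thu
Tuesday: 1848, 1876 → 2.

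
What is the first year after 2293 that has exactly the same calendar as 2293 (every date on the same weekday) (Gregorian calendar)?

2299

Two years share a calendar iff Jan 1 falls on the same weekday and both are leap or both are common. 2293: Jan 1 is Sunday, common year.
2294: Jan 1 Monday, common
2295: Jan 1 Tuesday, common
2296: Jan 1 Wednesday, leap
2297: Jan 1 Friday, common
2298: Jan 1 Saturday, common
2299: Jan 1 Sunday, common
2299 matches on both conditions.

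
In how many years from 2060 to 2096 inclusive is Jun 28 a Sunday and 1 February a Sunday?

Check each year's weekday for Jun 28 and 1 February:
  2060: Mon/Sun  2061: Tue/Tue  2062: Wed/Wed  2063: Thu/Thu  2064: Sat/Fri  2065: Sun/Sun ✓  2066: Mon/Mon  2067: Tue/Tue  2068: Thu/Wed  2069: Fri/Fri  2070: Sat/Sat  2071: Sun/Sun ✓  2072: Tue/Mon  2073: Wed/Wed  …(9 more)…  2083: Mon/Mon  2084: Wed/Tue  2085: Thu/Thu  2086: Fri/Fri  2087: Sat/Sat  2088: Mon/Sun  2089: Tue/Tue  2090: Wed/Wed  2091: Thu/Thu  2092: Sat/Fri  2093: Sun/Sun ✓  2094: Mon/Mon  2095: Tue/Tue  2096: Thu/Wed
Both conditions hold in: 2065, 2071, 2082, 2093 — 4.

4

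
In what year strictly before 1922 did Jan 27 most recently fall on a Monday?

From one year to the next, a fixed date's weekday advances by 1, or by 2 when a Feb 29 lies between the two dates.
1922: January 27 is Friday.
1921: Thursday (−1)
1920: Tuesday (−2)
1919: Monday (−1)
Jan 27 falls on a Monday in 1919.

1919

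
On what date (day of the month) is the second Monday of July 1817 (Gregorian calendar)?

July 1, 1817 is a Tuesday, so the first Monday is the 7th.
The second Monday is 7 + 7 = 14.

14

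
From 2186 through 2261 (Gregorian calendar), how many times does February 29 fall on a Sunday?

2

Leap years in 2186–2261: 18 of them.
Feb 29 weekday advances by 5 (mod 7) from one leap year to the next four years later (or differs when a century non-leap intervenes).
Leap-day weekdays: 2188:Fri 2192:Wed 2196:Mon 2204:Wed 2208:Mon 2212:Sat 2216:Thu 2220:Tue 2224:Sun✓ 2228:Fri 2232:Wed 2236:Mon 2240:Sat 2244:Thu 2248:Tue 2252:Sun✓ 2256:Fri 2260:Wed
Sunday: 2224, 2252 → 2.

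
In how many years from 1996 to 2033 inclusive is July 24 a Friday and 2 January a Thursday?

1

Check each year's weekday for July 24 and 2 January:
  1996: Wed/Tue  1997: Thu/Thu  1998: Fri/Fri  1999: Sat/Sat  2000: Mon/Sun  2001: Tue/Tue  2002: Wed/Wed  2003: Thu/Thu  2004: Sat/Fri  2005: Sun/Sun  2006: Mon/Mon  2007: Tue/Tue  2008: Thu/Wed  2009: Fri/Fri  …(10 more)…  2020: Fri/Thu ✓  2021: Sat/Sat  2022: Sun/Sun  2023: Mon/Mon  2024: Wed/Tue  2025: Thu/Thu  2026: Fri/Fri  2027: Sat/Sat  2028: Mon/Sun  2029: Tue/Tue  2030: Wed/Wed  2031: Thu/Thu  2032: Sat/Fri  2033: Sun/Sun
Both conditions hold in: 2020 — 1.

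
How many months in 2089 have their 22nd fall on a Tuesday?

3

Check the 22nd of each month of 2089: Jan 22: Sat, Feb 22: Tue, Mar 22: Tue, Apr 22: Fri, May 22: Sun, Jun 22: Wed, Jul 22: Fri, Aug 22: Mon, Sep 22: Thu, Oct 22: Sat, Nov 22: Tue, Dec 22: Thu.
Tuesday occurs in February, March, November — 3 months.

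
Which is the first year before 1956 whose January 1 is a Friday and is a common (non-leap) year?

Jan 1 advances by 2 weekdays after a leap year and by 1 after a common year.
1956: Jan 1 is Sunday (leap).
1955: Saturday
1954: Friday
1954 begins on a Friday and is a common year.

1954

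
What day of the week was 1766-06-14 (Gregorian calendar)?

Saturday

January 1, 1766 is a Wednesday.
June 14 is day 165 of the year, i.e. 164 days after Jan 1.
164 mod 7 = 3, so advance 3 weekdays from Wednesday: Saturday.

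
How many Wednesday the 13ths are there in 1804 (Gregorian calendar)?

Check the 13th of each month of 1804: Jan 13: Fri, Feb 13: Mon, Mar 13: Tue, Apr 13: Fri, May 13: Sun, Jun 13: Wed, Jul 13: Fri, Aug 13: Mon, Sep 13: Thu, Oct 13: Sat, Nov 13: Tue, Dec 13: Thu.
Wednesday occurs in June — 1 month.

1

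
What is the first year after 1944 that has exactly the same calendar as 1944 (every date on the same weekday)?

1972

Two years share a calendar iff Jan 1 falls on the same weekday and both are leap or both are common. 1944: Jan 1 is Saturday, leap year.
1945: Jan 1 Monday, common
1946: Jan 1 Tuesday, common
1947: Jan 1 Wednesday, common
1948: Jan 1 Thursday, leap
1949: Jan 1 Saturday, common
1950: Jan 1 Sunday, common
1951: Jan 1 Monday, common
1952: Jan 1 Tuesday, leap
1953: Jan 1 Thursday, common
1954: Jan 1 Friday, common
1955: Jan 1 Saturday, common
1956: Jan 1 Sunday, leap
1957: Jan 1 Tuesday, common
1958: Jan 1 Wednesday, common
1959: Jan 1 Thursday, common
1960: Jan 1 Friday, leap
1961: Jan 1 Sunday, common
1962: Jan 1 Monday, common
1963: Jan 1 Tuesday, common
1964: Jan 1 Wednesday, leap
1965: Jan 1 Friday, common
1966: Jan 1 Saturday, common
1967: Jan 1 Sunday, common
1968: Jan 1 Monday, leap
1969: Jan 1 Wednesday, common
1970: Jan 1 Thursday, common
1971: Jan 1 Friday, common
1972: Jan 1 Saturday, leap
1972 matches on both conditions.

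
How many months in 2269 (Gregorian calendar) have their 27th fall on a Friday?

Check the 27th of each month of 2269: Jan 27: Wed, Feb 27: Sat, Mar 27: Sat, Apr 27: Tue, May 27: Thu, Jun 27: Sun, Jul 27: Tue, Aug 27: Fri, Sep 27: Mon, Oct 27: Wed, Nov 27: Sat, Dec 27: Mon.
Friday occurs in August — 1 month.

1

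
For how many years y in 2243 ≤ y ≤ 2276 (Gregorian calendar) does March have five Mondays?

15

March has 31 days; it has five Mondays when Monday falls among the first (month-length − 28) days — i.e. when March 1 is one of Monday/Sunday/Saturday.
March 1 by year: 2243:Wed 2244:Fri 2245:Sat✓ 2246:Sun✓ 2247:Mon✓ 2248:Wed 2249:Thu 2250:Fri 2251:Sat✓ 2252:Mon✓ 2253:Tue 2254:Wed 2255:Thu 2256:Sat✓ 2257:Sun✓ …(4 more)… 2262:Sat✓ 2263:Sun✓ 2264:Tue 2265:Wed 2266:Thu 2267:Fri 2268:Sun✓ 2269:Mon✓ 2270:Tue 2271:Wed 2272:Fri 2273:Sat✓ 2274:Sun✓ 2275:Mon✓ 2276:Wed
Years with five Mondays: 2245, 2246, 2247, 2251, 2252, 2256, 2257, 2258, 2262, 2263, 2268, 2269, 2273, 2274, 2275 → 15.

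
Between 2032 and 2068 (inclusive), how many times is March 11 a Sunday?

6

Track March 11's weekday year by year (advancing +1, or +2 across a Feb 29):
  2032: Thu  2033: Fri (+1)  2034: Sat (+1)  2035: Sun (+1) ✓  2036: Tue (+2)
  2037: Wed (+1)  2038: Thu (+1)  2039: Fri (+1)  2040: Sun (+2) ✓  2041: Mon (+1)
  2042: Tue (+1)  2043: Wed (+1)  2044: Fri (+2)  2045: Sat (+1)  … (9 more years) …
  2055: Thu (+1)  2056: Sat (+2)  2057: Sun (+1) ✓  2058: Mon (+1)  2059: Tue (+1)
  2060: Thu (+2)  2061: Fri (+1)  2062: Sat (+1)  2063: Sun (+1) ✓  2064: Tue (+2)
  2065: Wed (+1)  2066: Thu (+1)  2067: Fri (+1)  2068: Sun (+2) ✓
Sunday years: 2035, 2040, 2046, 2057, 2063, 2068 — 6 in total.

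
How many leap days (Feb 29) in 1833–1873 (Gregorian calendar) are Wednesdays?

1

Leap years in 1833–1873: 10 of them.
Feb 29 weekday advances by 5 (mod 7) from one leap year to the next four years later (or differs when a century non-leap intervenes).
Leap-day weekdays: 1836:Mon 1840:Sat 1844:Thu 1848:Tue 1852:Sun 1856:Fri 1860:Wed✓ 1864:Mon 1868:Sat 1872:Thu
Wednesday: 1860 → 1.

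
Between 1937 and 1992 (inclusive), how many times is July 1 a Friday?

8

Track July 1's weekday year by year (advancing +1, or +2 across a Feb 29):
  1937: Thu  1938: Fri (+1) ✓  1939: Sat (+1)  1940: Mon (+2)  1941: Tue (+1)
  1942: Wed (+1)  1943: Thu (+1)  1944: Sat (+2)  1945: Sun (+1)  1946: Mon (+1)
  1947: Tue (+1)  1948: Thu (+2)  1949: Fri (+1) ✓  1950: Sat (+1)  … (28 more years) …
  1979: Sun (+1)  1980: Tue (+2)  1981: Wed (+1)  1982: Thu (+1)  1983: Fri (+1) ✓
  1984: Sun (+2)  1985: Mon (+1)  1986: Tue (+1)  1987: Wed (+1)  1988: Fri (+2) ✓
  1989: Sat (+1)  1990: Sun (+1)  1991: Mon (+1)  1992: Wed (+2)
Friday years: 1938, 1949, 1955, 1960, 1966, 1977, 1983, 1988 — 8 in total.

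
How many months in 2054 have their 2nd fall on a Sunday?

Check the 2nd of each month of 2054: Jan 2: Fri, Feb 2: Mon, Mar 2: Mon, Apr 2: Thu, May 2: Sat, Jun 2: Tue, Jul 2: Thu, Aug 2: Sun, Sep 2: Wed, Oct 2: Fri, Nov 2: Mon, Dec 2: Wed.
Sunday occurs in August — 1 month.

1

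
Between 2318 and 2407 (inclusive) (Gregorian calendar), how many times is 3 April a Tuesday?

Track 3 April's weekday year by year (advancing +1, or +2 across a Feb 29):
  2318: Wed  2319: Thu (+1)  2320: Sat (+2)  2321: Sun (+1)  2322: Mon (+1)
  2323: Tue (+1) ✓  2324: Thu (+2)  2325: Fri (+1)  2326: Sat (+1)  2327: Sun (+1)
  2328: Tue (+2) ✓  2329: Wed (+1)  2330: Thu (+1)  2331: Fri (+1)  … (62 more years) …
  2394: Sun (+1)  2395: Mon (+1)  2396: Wed (+2)  2397: Thu (+1)  2398: Fri (+1)
  2399: Sat (+1)  2400: Mon (+2)  2401: Tue (+1) ✓  2402: Wed (+1)  2403: Thu (+1)
  2404: Sat (+2)  2405: Sun (+1)  2406: Mon (+1)  2407: Tue (+1) ✓
Tuesday years: 2323, 2328, 2334, 2345, 2351, 2356, 2362, 2373, 2379, 2384, 2390, 2401, 2407 — 13 in total.

13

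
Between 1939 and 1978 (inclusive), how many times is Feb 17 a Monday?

Track Feb 17's weekday year by year (advancing +1, or +2 across a Feb 29):
  1939: Fri  1940: Sat (+1)  1941: Mon (+2) ✓  1942: Tue (+1)  1943: Wed (+1)
  1944: Thu (+1)  1945: Sat (+2)  1946: Sun (+1)  1947: Mon (+1) ✓  1948: Tue (+1)
  1949: Thu (+2)  1950: Fri (+1)  1951: Sat (+1)  1952: Sun (+1)  … (12 more years) …
  1965: Wed (+2)  1966: Thu (+1)  1967: Fri (+1)  1968: Sat (+1)  1969: Mon (+2) ✓
  1970: Tue (+1)  1971: Wed (+1)  1972: Thu (+1)  1973: Sat (+2)  1974: Sun (+1)
  1975: Mon (+1) ✓  1976: Tue (+1)  1977: Thu (+2)  1978: Fri (+1)
Monday years: 1941, 1947, 1958, 1964, 1969, 1975 — 6 in total.

6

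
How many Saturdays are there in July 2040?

4

July 2040 has 31 days and begins on Sunday.
The first Saturday is July 7.
Saturdays fall on 7, 14, 21, 28 — that's 4.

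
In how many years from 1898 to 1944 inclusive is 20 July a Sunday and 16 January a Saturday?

Check each year's weekday for 20 July and 16 January:
  1898: Wed/Sun  1899: Thu/Mon  1900: Fri/Tue  1901: Sat/Wed  1902: Sun/Thu  1903: Mon/Fri  1904: Wed/Sat  1905: Thu/Mon  1906: Fri/Tue  1907: Sat/Wed  1908: Mon/Thu  1909: Tue/Sat  1910: Wed/Sun  1911: Thu/Mon  …(19 more)…  1931: Mon/Fri  1932: Wed/Sat  1933: Thu/Mon  1934: Fri/Tue  1935: Sat/Wed  1936: Mon/Thu  1937: Tue/Sat  1938: Wed/Sun  1939: Thu/Mon  1940: Sat/Tue  1941: Sun/Thu  1942: Mon/Fri  1943: Tue/Sat  1944: Thu/Sun
Both conditions hold in: no year — 0.

0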